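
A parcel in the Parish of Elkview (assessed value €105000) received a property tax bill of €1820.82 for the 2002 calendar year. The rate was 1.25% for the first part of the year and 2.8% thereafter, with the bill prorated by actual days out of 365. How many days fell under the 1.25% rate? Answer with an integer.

Let d = days at the first rate; then 365 − d days at the second rate.
€105000 × [1.25%·d + 2.8%·(365−d)] / 365 = €1820.82
Solving gives d = 251, so the new rate took effect on 9 September 2002.

251 days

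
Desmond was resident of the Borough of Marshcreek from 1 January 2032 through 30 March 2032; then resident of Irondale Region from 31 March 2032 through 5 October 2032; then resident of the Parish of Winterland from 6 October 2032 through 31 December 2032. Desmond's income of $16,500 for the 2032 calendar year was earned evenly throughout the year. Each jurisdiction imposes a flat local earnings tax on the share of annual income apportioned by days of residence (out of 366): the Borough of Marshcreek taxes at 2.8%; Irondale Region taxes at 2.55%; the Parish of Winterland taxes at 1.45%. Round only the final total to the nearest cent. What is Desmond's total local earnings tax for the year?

The Borough of Marshcreek, 1 January – 30 March 2032: 90 days → $16,500 × 2.8% × 90/366 = $113.6066
Irondale Region, 31 March – 5 October 2032: 189 days → $16,500 × 2.55% × 189/366 = $217.2725
The Parish of Winterland, 6 October – 31 December 2032: 87 days → $16,500 × 1.45% × 87/366 = $56.8709
Total = $387.7500

$387.75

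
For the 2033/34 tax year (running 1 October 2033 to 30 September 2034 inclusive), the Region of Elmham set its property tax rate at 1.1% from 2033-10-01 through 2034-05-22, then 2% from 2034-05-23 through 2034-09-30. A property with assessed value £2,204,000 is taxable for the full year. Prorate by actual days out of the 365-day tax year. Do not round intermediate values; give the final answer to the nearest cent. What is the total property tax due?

£31,363.22

2033-10-01 to 2034-05-22: 234 days at 1.1% → £2,204,000 × 1.1% × 234/365 = £15,542.7288
2034-05-23 to 2034-09-30: 131 days at 2% → £2,204,000 × 2% × 131/365 = £15,820.4932
Total = £31,363.2219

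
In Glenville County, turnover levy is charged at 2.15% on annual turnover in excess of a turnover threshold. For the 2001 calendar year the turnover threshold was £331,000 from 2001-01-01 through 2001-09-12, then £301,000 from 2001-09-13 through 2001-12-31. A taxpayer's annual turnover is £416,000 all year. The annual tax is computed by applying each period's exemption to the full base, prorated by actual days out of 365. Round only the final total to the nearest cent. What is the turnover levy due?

£2,021.88

2001-01-01 to 2001-09-12: 255 days, exemption £331,000 → (£416,000 − £331,000) × 2.15% × 255/365 = £1,276.7466
2001-09-13 to 2001-12-31: 110 days, exemption £301,000 → (£416,000 − £301,000) × 2.15% × 110/365 = £745.1370
Total = £2,021.8836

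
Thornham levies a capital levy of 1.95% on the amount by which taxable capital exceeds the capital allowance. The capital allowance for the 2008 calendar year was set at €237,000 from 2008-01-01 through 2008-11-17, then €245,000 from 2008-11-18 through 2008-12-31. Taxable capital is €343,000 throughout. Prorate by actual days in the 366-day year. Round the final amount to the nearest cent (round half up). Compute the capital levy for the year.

€2,048.25

2008-01-01 to 2008-11-17: 322 days, exemption €237,000 → (€343,000 − €237,000) × 1.95% × 322/366 = €1,818.5082
2008-11-18 to 2008-12-31: 44 days, exemption €245,000 → (€343,000 − €245,000) × 1.95% × 44/366 = €229.7377
Total = €2,048.2459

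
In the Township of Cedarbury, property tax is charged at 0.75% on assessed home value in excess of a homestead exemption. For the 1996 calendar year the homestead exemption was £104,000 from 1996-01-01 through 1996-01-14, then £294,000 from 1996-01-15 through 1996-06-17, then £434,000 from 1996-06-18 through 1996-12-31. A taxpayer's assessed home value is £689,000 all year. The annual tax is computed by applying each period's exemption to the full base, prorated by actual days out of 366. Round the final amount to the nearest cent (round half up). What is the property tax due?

£2,451.84

1996-01-01 to 1996-01-14: 14 days, exemption £104,000 → (£689,000 − £104,000) × 0.75% × 14/366 = £167.8279
1996-01-15 to 1996-06-17: 155 days, exemption £294,000 → (£689,000 − £294,000) × 0.75% × 155/366 = £1,254.6107
1996-06-18 to 1996-12-31: 197 days, exemption £434,000 → (£689,000 − £434,000) × 0.75% × 197/366 = £1,029.4057
Total = £2,451.8443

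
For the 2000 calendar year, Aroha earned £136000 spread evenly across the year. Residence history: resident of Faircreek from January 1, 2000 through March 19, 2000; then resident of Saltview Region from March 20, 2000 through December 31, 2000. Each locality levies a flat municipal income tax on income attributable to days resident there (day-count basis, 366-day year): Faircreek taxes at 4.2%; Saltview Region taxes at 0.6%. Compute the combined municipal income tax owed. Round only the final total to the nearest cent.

Faircreek, January 1 – March 19, 2000: 79 days → £136000 × 4.2% × 79/366 = £1232.9180
Saltview Region, March 20 – December 31, 2000: 287 days → £136000 × 0.6% × 287/366 = £639.8689
Total = £1872.7869

£1872.79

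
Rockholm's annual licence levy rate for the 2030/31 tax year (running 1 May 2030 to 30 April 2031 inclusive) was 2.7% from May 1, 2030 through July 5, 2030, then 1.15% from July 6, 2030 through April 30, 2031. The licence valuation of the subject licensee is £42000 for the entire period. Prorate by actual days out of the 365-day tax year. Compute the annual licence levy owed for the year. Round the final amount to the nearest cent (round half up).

£600.72

May 1 – July 5, 2030: 66 days at 2.7% → £42000 × 2.7% × 66/365 = £205.0521
July 6, 2030 – April 30, 2031: 299 days at 1.15% → £42000 × 1.15% × 299/365 = £395.6630
Total = £600.7151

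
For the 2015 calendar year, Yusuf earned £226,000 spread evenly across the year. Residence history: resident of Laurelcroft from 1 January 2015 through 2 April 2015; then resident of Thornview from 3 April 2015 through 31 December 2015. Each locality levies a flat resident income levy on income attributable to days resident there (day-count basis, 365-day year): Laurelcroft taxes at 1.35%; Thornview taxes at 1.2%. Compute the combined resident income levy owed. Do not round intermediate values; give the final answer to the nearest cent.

£2,797.45

Laurelcroft, 1 January – 2 April 2015: 92 days → £226,000 × 1.35% × 92/365 = £769.0192
Thornview, 3 April – 31 December 2015: 273 days → £226,000 × 1.2% × 273/365 = £2,028.4274
Total = £2,797.4466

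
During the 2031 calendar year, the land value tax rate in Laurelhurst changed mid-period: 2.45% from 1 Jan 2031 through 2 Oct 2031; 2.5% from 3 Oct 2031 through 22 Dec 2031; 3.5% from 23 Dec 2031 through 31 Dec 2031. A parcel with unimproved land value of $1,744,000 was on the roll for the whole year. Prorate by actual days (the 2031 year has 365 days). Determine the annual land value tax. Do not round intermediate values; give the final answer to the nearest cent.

$43,373.04

1 Jan – 2 Oct 2031: 275 days at 2.45% → $1,744,000 × 2.45% × 275/365 = $32,192.3288
3 Oct – 22 Dec 2031: 81 days at 2.5% → $1,744,000 × 2.5% × 81/365 = $9,675.6164
23 Dec – 31 Dec 2031: 9 days at 3.5% → $1,744,000 × 3.5% × 9/365 = $1,505.0959
Total = $43,373.0411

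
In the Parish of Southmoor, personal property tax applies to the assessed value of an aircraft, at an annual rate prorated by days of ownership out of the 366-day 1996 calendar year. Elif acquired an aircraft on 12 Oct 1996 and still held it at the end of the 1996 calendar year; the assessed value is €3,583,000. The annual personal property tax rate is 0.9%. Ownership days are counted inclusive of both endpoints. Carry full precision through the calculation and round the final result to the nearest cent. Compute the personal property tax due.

Days held (12 Oct – 31 Dec 1996): 81 out of 366
Tax = €3,583,000 × 0.9% × 81/366 = €7,136.6311

€7,136.63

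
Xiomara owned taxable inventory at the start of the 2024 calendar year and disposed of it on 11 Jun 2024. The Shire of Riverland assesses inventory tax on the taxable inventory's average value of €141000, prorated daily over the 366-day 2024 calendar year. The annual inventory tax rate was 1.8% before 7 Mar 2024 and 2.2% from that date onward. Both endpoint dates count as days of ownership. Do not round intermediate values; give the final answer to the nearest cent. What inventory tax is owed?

1 Jan – 6 Mar 2024: 66 days at 1.8% → €141000 × 1.8% × 66/366 = €457.6721
7 Mar – 11 Jun 2024: 97 days at 2.2% → €141000 × 2.2% × 97/366 = €822.1148
Total = €1279.7869

€1279.79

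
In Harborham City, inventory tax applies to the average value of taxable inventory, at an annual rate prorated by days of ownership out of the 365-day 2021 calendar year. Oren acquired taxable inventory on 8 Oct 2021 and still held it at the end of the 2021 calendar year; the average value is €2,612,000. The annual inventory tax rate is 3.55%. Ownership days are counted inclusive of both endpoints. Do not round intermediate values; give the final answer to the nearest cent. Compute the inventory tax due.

Days held (8 Oct – 31 Dec 2021): 85 out of 365
Tax = €2,612,000 × 3.55% × 85/365 = €21,593.7260

€21,593.73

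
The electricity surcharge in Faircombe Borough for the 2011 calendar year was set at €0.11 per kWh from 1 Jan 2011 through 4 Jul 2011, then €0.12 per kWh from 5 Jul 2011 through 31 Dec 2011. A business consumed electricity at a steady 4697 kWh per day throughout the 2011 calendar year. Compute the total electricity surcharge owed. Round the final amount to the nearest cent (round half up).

€197039.15

1 Jan – 4 Jul 2011: 185 days × 4697 kWh/day = 868,945 kWh at €0.11/kWh → €95583.95
5 Jul – 31 Dec 2011: 180 days × 4697 kWh/day = 845,460 kWh at €0.12/kWh → €101455.20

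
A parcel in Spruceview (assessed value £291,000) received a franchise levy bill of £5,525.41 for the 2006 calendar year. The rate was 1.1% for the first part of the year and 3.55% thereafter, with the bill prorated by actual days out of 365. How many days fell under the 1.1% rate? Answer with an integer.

Let d = days at the first rate; then 365 − d days at the second rate.
£291,000 × [1.1%·d + 3.55%·(365−d)] / 365 = £5,525.41
Solving gives d = 246, so the new rate took effect on 4 Sep 2006.

246 days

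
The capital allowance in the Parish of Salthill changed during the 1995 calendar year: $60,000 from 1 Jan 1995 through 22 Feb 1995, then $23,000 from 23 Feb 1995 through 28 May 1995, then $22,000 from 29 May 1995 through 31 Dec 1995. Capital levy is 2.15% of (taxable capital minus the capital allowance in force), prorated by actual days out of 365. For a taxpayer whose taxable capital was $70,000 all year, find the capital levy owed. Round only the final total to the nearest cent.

$907.77

1 Jan – 22 Feb 1995: 53 days, exemption $60,000 → ($70,000 − $60,000) × 2.15% × 53/365 = $31.2192
23 Feb – 28 May 1995: 95 days, exemption $23,000 → ($70,000 − $23,000) × 2.15% × 95/365 = $263.0068
29 May – 31 Dec 1995: 217 days, exemption $22,000 → ($70,000 − $22,000) × 2.15% × 217/365 = $613.5452
Total = $907.7712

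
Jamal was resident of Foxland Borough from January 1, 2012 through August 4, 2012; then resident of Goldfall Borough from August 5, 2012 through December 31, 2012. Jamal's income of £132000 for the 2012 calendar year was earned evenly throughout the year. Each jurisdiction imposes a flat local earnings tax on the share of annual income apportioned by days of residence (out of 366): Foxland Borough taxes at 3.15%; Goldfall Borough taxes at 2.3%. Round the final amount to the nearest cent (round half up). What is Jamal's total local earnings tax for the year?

Foxland Borough, January 1 – August 4, 2012: 217 days → £132000 × 3.15% × 217/366 = £2465.2623
Goldfall Borough, August 5 – December 31, 2012: 149 days → £132000 × 2.3% × 149/366 = £1235.9672
Total = £3701.2295

£3701.23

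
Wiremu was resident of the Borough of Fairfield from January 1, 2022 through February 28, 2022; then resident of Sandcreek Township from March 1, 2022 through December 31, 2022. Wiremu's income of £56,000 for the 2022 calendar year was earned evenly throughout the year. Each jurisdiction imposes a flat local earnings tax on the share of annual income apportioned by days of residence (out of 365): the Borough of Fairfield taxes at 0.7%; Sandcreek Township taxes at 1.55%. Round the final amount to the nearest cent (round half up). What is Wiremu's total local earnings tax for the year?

£791.06

The Borough of Fairfield, January 1 – February 28, 2022: 59 days → £56,000 × 0.7% × 59/365 = £63.3644
Sandcreek Township, March 1 – December 31, 2022: 306 days → £56,000 × 1.55% × 306/365 = £727.6932
Total = £791.0575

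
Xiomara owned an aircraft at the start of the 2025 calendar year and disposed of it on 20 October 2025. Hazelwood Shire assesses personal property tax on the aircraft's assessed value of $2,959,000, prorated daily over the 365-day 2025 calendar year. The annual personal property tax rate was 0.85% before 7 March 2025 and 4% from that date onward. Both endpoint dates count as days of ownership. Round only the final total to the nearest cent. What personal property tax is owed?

1 January – 6 March 2025: 65 days at 0.85% → $2,959,000 × 0.85% × 65/365 = $4,479.0342
7 March – 20 October 2025: 228 days at 4% → $2,959,000 × 4% × 228/365 = $73,934.4658
Total = $78,413.5000

$78,413.50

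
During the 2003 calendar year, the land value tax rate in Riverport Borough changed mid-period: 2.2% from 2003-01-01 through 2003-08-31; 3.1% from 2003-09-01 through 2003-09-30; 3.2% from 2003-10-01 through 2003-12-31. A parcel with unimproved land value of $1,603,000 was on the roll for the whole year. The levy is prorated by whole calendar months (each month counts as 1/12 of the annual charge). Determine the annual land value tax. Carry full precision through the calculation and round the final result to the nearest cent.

2003-01-01 to 2003-08-31: 8 months at 2.2% → $1,603,000 × 2.2% × 8/12 = $23,510.6667
2003-09-01 to 2003-09-30: 1 month at 3.1% → $1,603,000 × 3.1% × 1/12 = $4,141.0833
2003-10-01 to 2003-12-31: 3 months at 3.2% → $1,603,000 × 3.2% × 3/12 = $12,824.0000
Total = $40,475.7500

$40,475.75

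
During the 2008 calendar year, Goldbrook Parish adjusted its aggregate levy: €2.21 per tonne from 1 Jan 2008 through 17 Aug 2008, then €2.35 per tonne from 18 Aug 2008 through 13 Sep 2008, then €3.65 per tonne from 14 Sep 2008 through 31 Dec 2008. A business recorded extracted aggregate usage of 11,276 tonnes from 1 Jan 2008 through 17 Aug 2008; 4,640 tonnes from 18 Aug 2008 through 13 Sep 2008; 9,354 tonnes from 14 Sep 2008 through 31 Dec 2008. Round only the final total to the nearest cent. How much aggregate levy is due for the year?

€69966.06

1 Jan – 17 Aug 2008: 11,276 tonnes at €2.21/tonne → €24919.96
18 Aug – 13 Sep 2008: 4,640 tonnes at €2.35/tonne → €10904.00
14 Sep – 31 Dec 2008: 9,354 tonnes at €3.65/tonne → €34142.10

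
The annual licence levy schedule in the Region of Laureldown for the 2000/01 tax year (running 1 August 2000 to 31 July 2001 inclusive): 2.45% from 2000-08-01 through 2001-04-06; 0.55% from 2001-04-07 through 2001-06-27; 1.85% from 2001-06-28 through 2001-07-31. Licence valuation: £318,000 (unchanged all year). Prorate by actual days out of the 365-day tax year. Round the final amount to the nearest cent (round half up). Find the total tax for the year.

2000-08-01 to 2001-04-06: 249 days at 2.45% → £318,000 × 2.45% × 249/365 = £5,314.9562
2001-04-07 to 2001-06-27: 82 days at 0.55% → £318,000 × 0.55% × 82/365 = £392.9260
2001-06-28 to 2001-07-31: 34 days at 1.85% → £318,000 × 1.85% × 34/365 = £548.0055
Total = £6,255.8877

£6,255.89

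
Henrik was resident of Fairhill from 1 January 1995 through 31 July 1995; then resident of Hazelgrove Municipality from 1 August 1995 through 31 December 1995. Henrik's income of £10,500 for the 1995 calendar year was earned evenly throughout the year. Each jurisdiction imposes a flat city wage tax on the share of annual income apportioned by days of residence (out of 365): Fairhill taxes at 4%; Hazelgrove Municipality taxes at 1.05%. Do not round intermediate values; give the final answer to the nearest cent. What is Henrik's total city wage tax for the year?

£290.16

Fairhill, 1 January – 31 July 1995: 212 days → £10,500 × 4% × 212/365 = £243.9452
Hazelgrove Municipality, 1 August – 31 December 1995: 153 days → £10,500 × 1.05% × 153/365 = £46.2144
Total = £290.1596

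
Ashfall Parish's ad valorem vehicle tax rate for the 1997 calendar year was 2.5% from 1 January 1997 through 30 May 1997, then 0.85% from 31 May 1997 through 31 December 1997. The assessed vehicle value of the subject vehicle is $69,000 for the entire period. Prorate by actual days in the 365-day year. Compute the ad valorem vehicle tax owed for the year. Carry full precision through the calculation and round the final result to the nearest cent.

$1,054.38

1 January – 30 May 1997: 150 days at 2.5% → $69,000 × 2.5% × 150/365 = $708.9041
31 May – 31 December 1997: 215 days at 0.85% → $69,000 × 0.85% × 215/365 = $345.4726
Total = $1,054.3767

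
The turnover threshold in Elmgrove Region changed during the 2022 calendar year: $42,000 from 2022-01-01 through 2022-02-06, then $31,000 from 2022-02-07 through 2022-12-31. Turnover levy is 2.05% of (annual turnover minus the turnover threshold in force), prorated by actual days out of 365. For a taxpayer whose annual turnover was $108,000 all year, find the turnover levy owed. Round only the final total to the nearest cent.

2022-01-01 to 2022-02-06: 37 days, exemption $42,000 → ($108,000 − $42,000) × 2.05% × 37/365 = $137.1534
2022-02-07 to 2022-12-31: 328 days, exemption $31,000 → ($108,000 − $31,000) × 2.05% × 328/365 = $1,418.4877
Total = $1,555.6411

$1,555.64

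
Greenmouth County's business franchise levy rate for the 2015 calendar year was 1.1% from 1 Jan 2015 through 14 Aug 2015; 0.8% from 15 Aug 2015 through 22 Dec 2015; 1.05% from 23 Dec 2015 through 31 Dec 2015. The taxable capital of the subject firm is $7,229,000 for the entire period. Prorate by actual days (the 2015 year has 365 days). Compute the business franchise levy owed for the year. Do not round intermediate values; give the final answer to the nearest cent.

$71,705.74

1 Jan – 14 Aug 2015: 226 days at 1.1% → $7,229,000 × 1.1% × 226/365 = $49,236.4219
15 Aug – 22 Dec 2015: 130 days at 0.8% → $7,229,000 × 0.8% × 130/365 = $20,597.6986
23 Dec – 31 Dec 2015: 9 days at 1.05% → $7,229,000 × 1.05% × 9/365 = $1,871.6178
Total = $71,705.7384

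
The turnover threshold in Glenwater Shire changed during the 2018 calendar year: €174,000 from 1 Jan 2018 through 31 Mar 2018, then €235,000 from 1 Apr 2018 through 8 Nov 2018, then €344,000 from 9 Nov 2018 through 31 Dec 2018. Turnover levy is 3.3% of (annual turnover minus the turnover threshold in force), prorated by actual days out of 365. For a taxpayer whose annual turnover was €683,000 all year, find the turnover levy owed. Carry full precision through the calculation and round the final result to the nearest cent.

€14,758.05

1 Jan – 31 Mar 2018: 90 days, exemption €174,000 → (€683,000 − €174,000) × 3.3% × 90/365 = €4,141.7260
1 Apr – 8 Nov 2018: 222 days, exemption €235,000 → (€683,000 − €235,000) × 3.3% × 222/365 = €8,991.9123
9 Nov – 31 Dec 2018: 53 days, exemption €344,000 → (€683,000 − €344,000) × 3.3% × 53/365 = €1,624.4137
Total = €14,758.0521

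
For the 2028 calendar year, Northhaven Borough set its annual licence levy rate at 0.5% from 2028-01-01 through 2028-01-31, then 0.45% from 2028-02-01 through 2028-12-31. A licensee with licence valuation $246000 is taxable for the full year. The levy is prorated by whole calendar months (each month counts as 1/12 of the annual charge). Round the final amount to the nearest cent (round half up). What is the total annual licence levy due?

2028-01-01 to 2028-01-31: 1 month at 0.5% → $246000 × 0.5% × 1/12 = $102.5000
2028-02-01 to 2028-12-31: 11 months at 0.45% → $246000 × 0.45% × 11/12 = $1014.7500
Total = $1117.2500

$1117.25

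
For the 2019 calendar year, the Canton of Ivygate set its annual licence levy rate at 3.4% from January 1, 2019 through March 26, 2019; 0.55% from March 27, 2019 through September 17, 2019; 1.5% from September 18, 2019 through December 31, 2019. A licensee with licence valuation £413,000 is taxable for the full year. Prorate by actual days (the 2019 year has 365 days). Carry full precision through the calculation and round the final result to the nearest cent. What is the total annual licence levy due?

£6,141.25

January 1 – March 26, 2019: 85 days at 3.4% → £413,000 × 3.4% × 85/365 = £3,270.0548
March 27 – September 17, 2019: 175 days at 0.55% → £413,000 × 0.55% × 175/365 = £1,089.0753
September 18 – December 31, 2019: 105 days at 1.5% → £413,000 × 1.5% × 105/365 = £1,782.1233
Total = £6,141.2534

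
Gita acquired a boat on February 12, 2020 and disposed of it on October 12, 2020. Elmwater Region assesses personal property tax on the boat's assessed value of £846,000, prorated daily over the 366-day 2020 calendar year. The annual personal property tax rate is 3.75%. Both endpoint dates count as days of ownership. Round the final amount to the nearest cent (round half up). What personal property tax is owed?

£21,150.00

Days held (February 12 – October 12, 2020): 244 out of 366
Tax = £846,000 × 3.75% × 244/366 = £21,150.0000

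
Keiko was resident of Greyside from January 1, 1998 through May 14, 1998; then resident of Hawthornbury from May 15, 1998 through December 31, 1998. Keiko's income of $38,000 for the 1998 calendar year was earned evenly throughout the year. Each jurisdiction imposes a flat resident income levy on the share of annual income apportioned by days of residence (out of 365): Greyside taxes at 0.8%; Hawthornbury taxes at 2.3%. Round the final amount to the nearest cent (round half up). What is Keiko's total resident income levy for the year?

$664.74

Greyside, January 1 – May 14, 1998: 134 days → $38,000 × 0.8% × 134/365 = $111.6055
Hawthornbury, May 15 – December 31, 1998: 231 days → $38,000 × 2.3% × 231/365 = $553.1342
Total = $664.7397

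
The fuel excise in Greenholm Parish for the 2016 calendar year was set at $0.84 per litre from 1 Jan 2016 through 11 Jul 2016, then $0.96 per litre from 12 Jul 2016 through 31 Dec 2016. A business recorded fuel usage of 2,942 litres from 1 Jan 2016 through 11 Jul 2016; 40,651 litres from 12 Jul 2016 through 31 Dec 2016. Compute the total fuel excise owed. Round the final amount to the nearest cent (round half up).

1 Jan – 11 Jul 2016: 2,942 litres at $0.84/litre → $2471.28
12 Jul – 31 Dec 2016: 40,651 litres at $0.96/litre → $39024.96

$41496.24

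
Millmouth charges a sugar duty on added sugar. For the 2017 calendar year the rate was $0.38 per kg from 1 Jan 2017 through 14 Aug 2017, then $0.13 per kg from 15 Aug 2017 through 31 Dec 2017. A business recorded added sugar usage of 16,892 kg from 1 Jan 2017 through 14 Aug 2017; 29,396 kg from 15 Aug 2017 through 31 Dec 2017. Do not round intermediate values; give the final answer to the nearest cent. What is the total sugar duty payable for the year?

$10,240.44

1 Jan – 14 Aug 2017: 16,892 kg at $0.38/kg → $6,418.96
15 Aug – 31 Dec 2017: 29,396 kg at $0.13/kg → $3,821.48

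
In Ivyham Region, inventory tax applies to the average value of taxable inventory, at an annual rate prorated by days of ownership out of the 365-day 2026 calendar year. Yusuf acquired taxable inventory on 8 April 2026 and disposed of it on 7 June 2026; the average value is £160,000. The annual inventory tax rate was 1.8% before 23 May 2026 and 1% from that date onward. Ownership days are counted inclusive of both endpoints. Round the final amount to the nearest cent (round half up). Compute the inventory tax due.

£425.21

8 April – 22 May 2026: 45 days at 1.8% → £160,000 × 1.8% × 45/365 = £355.0685
23 May – 7 June 2026: 16 days at 1% → £160,000 × 1% × 16/365 = £70.1370
Total = £425.2055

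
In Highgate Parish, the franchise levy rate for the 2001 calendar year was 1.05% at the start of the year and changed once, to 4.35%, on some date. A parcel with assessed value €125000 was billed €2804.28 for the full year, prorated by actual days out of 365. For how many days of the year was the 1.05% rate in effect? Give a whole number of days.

233 days

Let d = days at the first rate; then 365 − d days at the second rate.
€125000 × [1.05%·d + 4.35%·(365−d)] / 365 = €2804.28
Solving gives d = 233, so the new rate took effect on August 22, 2001.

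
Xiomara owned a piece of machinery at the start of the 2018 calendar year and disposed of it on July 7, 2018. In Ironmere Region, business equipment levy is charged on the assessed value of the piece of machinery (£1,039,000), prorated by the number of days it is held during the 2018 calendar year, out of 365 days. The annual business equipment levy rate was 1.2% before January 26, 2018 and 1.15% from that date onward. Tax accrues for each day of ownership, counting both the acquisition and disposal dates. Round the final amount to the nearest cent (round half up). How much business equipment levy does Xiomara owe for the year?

£6,189.88

January 1 – January 25, 2018: 25 days at 1.2% → £1,039,000 × 1.2% × 25/365 = £853.9726
January 26 – July 7, 2018: 163 days at 1.15% → £1,039,000 × 1.15% × 163/365 = £5,335.9055
Total = £6,189.8781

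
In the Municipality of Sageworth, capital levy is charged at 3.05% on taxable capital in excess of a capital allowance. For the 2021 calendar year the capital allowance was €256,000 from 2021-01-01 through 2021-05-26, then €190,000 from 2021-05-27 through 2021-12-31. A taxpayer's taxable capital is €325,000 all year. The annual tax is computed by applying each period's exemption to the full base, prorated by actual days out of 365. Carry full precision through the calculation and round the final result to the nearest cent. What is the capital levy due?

€3,312.30

2021-01-01 to 2021-05-26: 146 days, exemption €256,000 → (€325,000 − €256,000) × 3.05% × 146/365 = €841.8000
2021-05-27 to 2021-12-31: 219 days, exemption €190,000 → (€325,000 − €190,000) × 3.05% × 219/365 = €2,470.5000
Total = €3,312.3000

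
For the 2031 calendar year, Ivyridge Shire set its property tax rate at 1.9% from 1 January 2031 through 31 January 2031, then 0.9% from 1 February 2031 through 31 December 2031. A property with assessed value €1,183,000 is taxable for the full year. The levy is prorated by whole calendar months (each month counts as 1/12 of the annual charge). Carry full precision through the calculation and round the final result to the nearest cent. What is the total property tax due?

1 January – 31 January 2031: 1 month at 1.9% → €1,183,000 × 1.9% × 1/12 = €1,873.0833
1 February – 31 December 2031: 11 months at 0.9% → €1,183,000 × 0.9% × 11/12 = €9,759.7500
Total = €11,632.8333

€11,632.83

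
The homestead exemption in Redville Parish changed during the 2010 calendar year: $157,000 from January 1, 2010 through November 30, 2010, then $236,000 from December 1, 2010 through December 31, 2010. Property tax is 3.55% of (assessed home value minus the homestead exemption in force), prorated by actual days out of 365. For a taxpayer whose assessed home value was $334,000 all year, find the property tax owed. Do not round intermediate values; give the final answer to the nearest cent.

$6,045.31

January 1 – November 30, 2010: 334 days, exemption $157,000 → ($334,000 − $157,000) × 3.55% × 334/365 = $5,749.8329
December 1 – December 31, 2010: 31 days, exemption $236,000 → ($334,000 − $236,000) × 3.55% × 31/365 = $295.4767
Total = $6,045.3096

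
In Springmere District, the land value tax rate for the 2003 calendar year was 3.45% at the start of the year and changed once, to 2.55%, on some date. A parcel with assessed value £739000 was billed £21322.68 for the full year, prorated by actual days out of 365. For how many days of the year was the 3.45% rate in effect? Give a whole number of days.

Let d = days at the first rate; then 365 − d days at the second rate.
£739000 × [3.45%·d + 2.55%·(365−d)] / 365 = £21322.68
Solving gives d = 136, so the new rate took effect on 17 May 2003.

136 days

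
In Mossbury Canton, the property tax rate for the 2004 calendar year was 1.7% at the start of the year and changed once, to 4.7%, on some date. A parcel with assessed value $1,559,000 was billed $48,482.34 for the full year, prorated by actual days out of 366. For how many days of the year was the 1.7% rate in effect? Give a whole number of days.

194 days

Let d = days at the first rate; then 366 − d days at the second rate.
$1,559,000 × [1.7%·d + 4.7%·(366−d)] / 366 = $48,482.34
Solving gives d = 194, so the new rate took effect on 13 Jul 2004.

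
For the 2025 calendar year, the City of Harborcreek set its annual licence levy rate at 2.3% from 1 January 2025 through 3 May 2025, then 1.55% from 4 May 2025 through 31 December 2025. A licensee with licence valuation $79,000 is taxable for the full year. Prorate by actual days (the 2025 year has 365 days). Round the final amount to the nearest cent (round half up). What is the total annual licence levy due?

$1,424.16

1 January – 3 May 2025: 123 days at 2.3% → $79,000 × 2.3% × 123/365 = $612.3041
4 May – 31 December 2025: 242 days at 1.55% → $79,000 × 1.55% × 242/365 = $811.8603
Total = $1,424.1644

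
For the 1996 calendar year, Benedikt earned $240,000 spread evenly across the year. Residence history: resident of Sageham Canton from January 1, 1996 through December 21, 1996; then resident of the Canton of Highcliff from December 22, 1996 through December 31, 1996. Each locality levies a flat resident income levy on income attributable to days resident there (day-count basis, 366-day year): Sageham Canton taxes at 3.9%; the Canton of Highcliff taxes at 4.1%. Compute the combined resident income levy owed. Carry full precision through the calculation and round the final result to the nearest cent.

Sageham Canton, January 1 – December 21, 1996: 356 days → $240,000 × 3.9% × 356/366 = $9,104.2623
The Canton of Highcliff, December 22 – December 31, 1996: 10 days → $240,000 × 4.1% × 10/366 = $268.8525
Total = $9,373.1148

$9,373.11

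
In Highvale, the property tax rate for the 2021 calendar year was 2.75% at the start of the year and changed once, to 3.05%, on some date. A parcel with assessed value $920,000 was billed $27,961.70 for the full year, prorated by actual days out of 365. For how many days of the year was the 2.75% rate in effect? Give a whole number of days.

Let d = days at the first rate; then 365 − d days at the second rate.
$920,000 × [2.75%·d + 3.05%·(365−d)] / 365 = $27,961.70
Solving gives d = 13, so the new rate took effect on 14 January 2021.

13 days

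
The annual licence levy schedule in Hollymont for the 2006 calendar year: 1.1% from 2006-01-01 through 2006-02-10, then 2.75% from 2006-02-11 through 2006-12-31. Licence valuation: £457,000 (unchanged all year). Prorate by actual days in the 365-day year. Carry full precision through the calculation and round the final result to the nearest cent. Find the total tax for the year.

£11,720.48

2006-01-01 to 2006-02-10: 41 days at 1.1% → £457,000 × 1.1% × 41/365 = £564.6767
2006-02-11 to 2006-12-31: 324 days at 2.75% → £457,000 × 2.75% × 324/365 = £11,155.8082
Total = £11,720.4849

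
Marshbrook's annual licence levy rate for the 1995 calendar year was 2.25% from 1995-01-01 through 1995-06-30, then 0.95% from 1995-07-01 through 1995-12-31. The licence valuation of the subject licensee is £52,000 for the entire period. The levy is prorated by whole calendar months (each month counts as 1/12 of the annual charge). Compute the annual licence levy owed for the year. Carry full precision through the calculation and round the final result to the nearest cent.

£832.00

1995-01-01 to 1995-06-30: 6 months at 2.25% → £52,000 × 2.25% × 6/12 = £585.0000
1995-07-01 to 1995-12-31: 6 months at 0.95% → £52,000 × 0.95% × 6/12 = £247.0000
Total = £832.0000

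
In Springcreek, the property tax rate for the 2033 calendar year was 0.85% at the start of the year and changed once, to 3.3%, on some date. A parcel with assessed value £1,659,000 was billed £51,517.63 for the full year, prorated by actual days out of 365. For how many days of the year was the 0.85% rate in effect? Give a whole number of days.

29 days

Let d = days at the first rate; then 365 − d days at the second rate.
£1,659,000 × [0.85%·d + 3.3%·(365−d)] / 365 = £51,517.63
Solving gives d = 29, so the new rate took effect on January 30, 2033.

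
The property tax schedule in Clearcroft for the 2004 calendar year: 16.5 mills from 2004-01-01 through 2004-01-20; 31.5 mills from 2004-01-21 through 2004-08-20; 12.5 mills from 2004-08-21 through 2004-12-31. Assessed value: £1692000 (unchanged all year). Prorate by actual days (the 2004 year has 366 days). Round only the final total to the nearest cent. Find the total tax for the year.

£40228.92

2004-01-01 to 2004-01-20: 20 days at 16.5 mills → £1692000 × 1.65% × 20/366 = £1525.5738
2004-01-21 to 2004-08-20: 213 days at 31.5 mills → £1692000 × 3.15% × 213/366 = £31017.6885
2004-08-21 to 2004-12-31: 133 days at 12.5 mills → £1692000 × 1.25% × 133/366 = £7685.6557
Total = £40228.9180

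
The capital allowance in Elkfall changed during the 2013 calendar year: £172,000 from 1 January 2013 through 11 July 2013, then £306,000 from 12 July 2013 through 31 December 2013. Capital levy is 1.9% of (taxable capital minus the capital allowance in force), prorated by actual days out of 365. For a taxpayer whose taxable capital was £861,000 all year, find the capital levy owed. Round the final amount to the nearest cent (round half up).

1 January – 11 July 2013: 192 days, exemption £172,000 → (£861,000 − £172,000) × 1.9% × 192/365 = £6,886.2247
12 July – 31 December 2013: 173 days, exemption £306,000 → (£861,000 − £306,000) × 1.9% × 173/365 = £4,998.0411
Total = £11,884.2658

£11,884.27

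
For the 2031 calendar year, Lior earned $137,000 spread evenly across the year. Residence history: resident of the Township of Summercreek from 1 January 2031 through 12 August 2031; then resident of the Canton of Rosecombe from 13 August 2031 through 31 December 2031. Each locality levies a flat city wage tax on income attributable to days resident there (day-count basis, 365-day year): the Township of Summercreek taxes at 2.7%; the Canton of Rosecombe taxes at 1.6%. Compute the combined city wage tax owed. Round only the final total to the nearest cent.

$3,116.84

The Township of Summercreek, 1 January – 12 August 2031: 224 days → $137,000 × 2.7% × 224/365 = $2,270.0712
The Canton of Rosecombe, 13 August – 31 December 2031: 141 days → $137,000 × 1.6% × 141/365 = $846.7726
Total = $3,116.8438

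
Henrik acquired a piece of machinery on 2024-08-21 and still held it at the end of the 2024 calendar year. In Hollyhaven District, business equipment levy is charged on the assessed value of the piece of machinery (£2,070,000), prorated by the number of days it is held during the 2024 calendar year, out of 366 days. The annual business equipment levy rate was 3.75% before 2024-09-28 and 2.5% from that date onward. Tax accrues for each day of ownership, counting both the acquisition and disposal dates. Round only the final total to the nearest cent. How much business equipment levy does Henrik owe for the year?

£21,491.80

2024-08-21 to 2024-09-27: 38 days at 3.75% → £2,070,000 × 3.75% × 38/366 = £8,059.4262
2024-09-28 to 2024-12-31: 95 days at 2.5% → £2,070,000 × 2.5% × 95/366 = £13,432.3770
Total = £21,491.8033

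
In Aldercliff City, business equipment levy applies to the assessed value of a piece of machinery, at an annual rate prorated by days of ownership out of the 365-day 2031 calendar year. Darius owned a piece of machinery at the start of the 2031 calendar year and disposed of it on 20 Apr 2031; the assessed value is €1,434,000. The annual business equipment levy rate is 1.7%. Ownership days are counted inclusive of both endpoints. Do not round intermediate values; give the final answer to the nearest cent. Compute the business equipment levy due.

€7,346.79

Days held (1 Jan – 20 Apr 2031): 110 out of 365
Tax = €1,434,000 × 1.7% × 110/365 = €7,346.7945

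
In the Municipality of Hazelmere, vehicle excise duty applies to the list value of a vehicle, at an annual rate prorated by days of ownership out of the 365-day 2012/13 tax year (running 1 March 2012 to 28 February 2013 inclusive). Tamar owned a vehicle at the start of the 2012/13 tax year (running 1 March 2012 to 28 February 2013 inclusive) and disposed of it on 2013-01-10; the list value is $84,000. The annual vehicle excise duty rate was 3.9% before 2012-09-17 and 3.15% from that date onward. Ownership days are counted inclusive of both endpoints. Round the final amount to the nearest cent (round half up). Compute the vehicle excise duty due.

2012-03-01 to 2012-09-16: 200 days at 3.9% → $84,000 × 3.9% × 200/365 = $1,795.0685
2012-09-17 to 2013-01-10: 116 days at 3.15% → $84,000 × 3.15% × 116/365 = $840.9205
Total = $2,635.9890

$2,635.99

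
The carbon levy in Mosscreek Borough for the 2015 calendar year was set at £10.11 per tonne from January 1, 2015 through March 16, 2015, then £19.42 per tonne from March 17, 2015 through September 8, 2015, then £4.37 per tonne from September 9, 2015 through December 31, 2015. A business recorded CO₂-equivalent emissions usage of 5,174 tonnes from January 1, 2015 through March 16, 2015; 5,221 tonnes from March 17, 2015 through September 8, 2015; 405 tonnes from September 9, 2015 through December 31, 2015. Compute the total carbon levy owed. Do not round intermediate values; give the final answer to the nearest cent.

£155,470.81

January 1 – March 16, 2015: 5,174 tonnes at £10.11/tonne → £52,309.14
March 17 – September 8, 2015: 5,221 tonnes at £19.42/tonne → £101,391.82
September 9 – December 31, 2015: 405 tonnes at £4.37/tonne → £1,769.85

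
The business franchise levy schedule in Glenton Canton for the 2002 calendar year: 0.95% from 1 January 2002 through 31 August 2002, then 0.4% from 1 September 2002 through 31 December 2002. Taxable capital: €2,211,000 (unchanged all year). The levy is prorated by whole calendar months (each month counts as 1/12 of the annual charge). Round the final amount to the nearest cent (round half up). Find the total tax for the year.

€16,951.00

1 January – 31 August 2002: 8 months at 0.95% → €2,211,000 × 0.95% × 8/12 = €14,003.0000
1 September – 31 December 2002: 4 months at 0.4% → €2,211,000 × 0.4% × 4/12 = €2,948.0000
Total = €16,951.0000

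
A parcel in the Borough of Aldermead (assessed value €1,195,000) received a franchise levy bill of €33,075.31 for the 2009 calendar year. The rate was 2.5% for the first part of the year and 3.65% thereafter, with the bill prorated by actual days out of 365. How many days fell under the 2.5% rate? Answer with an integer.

Let d = days at the first rate; then 365 − d days at the second rate.
€1,195,000 × [2.5%·d + 3.65%·(365−d)] / 365 = €33,075.31
Solving gives d = 280, so the new rate took effect on 8 Oct 2009.

280 days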